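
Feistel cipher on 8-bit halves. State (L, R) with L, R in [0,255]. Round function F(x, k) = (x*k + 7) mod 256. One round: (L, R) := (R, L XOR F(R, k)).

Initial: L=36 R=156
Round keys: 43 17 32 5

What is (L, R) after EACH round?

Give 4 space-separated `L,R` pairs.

Answer: 156,31 31,138 138,88 88,53

Derivation:
Round 1 (k=43): L=156 R=31
Round 2 (k=17): L=31 R=138
Round 3 (k=32): L=138 R=88
Round 4 (k=5): L=88 R=53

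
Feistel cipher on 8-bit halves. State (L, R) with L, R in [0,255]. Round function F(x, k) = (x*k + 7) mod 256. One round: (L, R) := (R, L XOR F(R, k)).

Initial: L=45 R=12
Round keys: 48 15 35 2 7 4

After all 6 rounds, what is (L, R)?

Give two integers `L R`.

Round 1 (k=48): L=12 R=106
Round 2 (k=15): L=106 R=49
Round 3 (k=35): L=49 R=208
Round 4 (k=2): L=208 R=150
Round 5 (k=7): L=150 R=241
Round 6 (k=4): L=241 R=93

Answer: 241 93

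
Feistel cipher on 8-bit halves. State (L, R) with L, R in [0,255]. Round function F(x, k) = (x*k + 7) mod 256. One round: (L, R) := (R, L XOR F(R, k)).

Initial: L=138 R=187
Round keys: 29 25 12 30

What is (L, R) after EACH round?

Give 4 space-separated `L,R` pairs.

Answer: 187,188 188,216 216,155 155,233

Derivation:
Round 1 (k=29): L=187 R=188
Round 2 (k=25): L=188 R=216
Round 3 (k=12): L=216 R=155
Round 4 (k=30): L=155 R=233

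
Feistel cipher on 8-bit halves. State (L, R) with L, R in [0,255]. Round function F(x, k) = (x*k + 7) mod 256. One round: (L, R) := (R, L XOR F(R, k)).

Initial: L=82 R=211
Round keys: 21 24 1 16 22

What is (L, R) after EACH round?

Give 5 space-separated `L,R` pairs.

Answer: 211,4 4,180 180,191 191,67 67,118

Derivation:
Round 1 (k=21): L=211 R=4
Round 2 (k=24): L=4 R=180
Round 3 (k=1): L=180 R=191
Round 4 (k=16): L=191 R=67
Round 5 (k=22): L=67 R=118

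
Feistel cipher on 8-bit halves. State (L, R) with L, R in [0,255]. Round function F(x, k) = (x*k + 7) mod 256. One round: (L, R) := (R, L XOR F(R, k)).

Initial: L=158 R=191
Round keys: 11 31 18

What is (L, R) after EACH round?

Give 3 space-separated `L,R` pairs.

Answer: 191,162 162,26 26,121

Derivation:
Round 1 (k=11): L=191 R=162
Round 2 (k=31): L=162 R=26
Round 3 (k=18): L=26 R=121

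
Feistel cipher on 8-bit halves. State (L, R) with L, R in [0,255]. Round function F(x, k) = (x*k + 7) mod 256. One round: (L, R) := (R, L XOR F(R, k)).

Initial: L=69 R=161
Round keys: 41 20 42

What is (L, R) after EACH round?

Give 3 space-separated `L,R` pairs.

Round 1 (k=41): L=161 R=149
Round 2 (k=20): L=149 R=10
Round 3 (k=42): L=10 R=62

Answer: 161,149 149,10 10,62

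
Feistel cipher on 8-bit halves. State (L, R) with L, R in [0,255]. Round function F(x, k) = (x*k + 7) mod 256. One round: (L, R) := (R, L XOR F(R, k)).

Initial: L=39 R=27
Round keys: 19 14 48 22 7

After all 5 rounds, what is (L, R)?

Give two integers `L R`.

Round 1 (k=19): L=27 R=47
Round 2 (k=14): L=47 R=130
Round 3 (k=48): L=130 R=72
Round 4 (k=22): L=72 R=181
Round 5 (k=7): L=181 R=178

Answer: 181 178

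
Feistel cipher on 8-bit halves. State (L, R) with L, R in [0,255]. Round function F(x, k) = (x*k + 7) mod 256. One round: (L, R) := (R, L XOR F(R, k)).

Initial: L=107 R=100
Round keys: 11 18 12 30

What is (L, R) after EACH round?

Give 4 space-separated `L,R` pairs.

Round 1 (k=11): L=100 R=56
Round 2 (k=18): L=56 R=147
Round 3 (k=12): L=147 R=211
Round 4 (k=30): L=211 R=82

Answer: 100,56 56,147 147,211 211,82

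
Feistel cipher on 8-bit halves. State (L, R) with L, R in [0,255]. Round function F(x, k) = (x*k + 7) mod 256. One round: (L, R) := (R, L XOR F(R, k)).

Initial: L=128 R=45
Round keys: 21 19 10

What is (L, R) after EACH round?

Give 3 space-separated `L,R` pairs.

Answer: 45,56 56,2 2,35

Derivation:
Round 1 (k=21): L=45 R=56
Round 2 (k=19): L=56 R=2
Round 3 (k=10): L=2 R=35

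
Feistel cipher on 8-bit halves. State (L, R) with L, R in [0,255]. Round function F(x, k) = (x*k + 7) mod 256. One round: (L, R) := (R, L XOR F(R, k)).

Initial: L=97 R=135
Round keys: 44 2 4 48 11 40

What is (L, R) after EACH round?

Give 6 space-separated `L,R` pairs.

Round 1 (k=44): L=135 R=90
Round 2 (k=2): L=90 R=60
Round 3 (k=4): L=60 R=173
Round 4 (k=48): L=173 R=75
Round 5 (k=11): L=75 R=237
Round 6 (k=40): L=237 R=68

Answer: 135,90 90,60 60,173 173,75 75,237 237,68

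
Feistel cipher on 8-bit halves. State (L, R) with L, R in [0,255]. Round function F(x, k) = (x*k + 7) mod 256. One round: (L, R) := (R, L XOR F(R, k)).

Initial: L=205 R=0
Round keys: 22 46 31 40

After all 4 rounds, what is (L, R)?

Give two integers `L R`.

Round 1 (k=22): L=0 R=202
Round 2 (k=46): L=202 R=83
Round 3 (k=31): L=83 R=222
Round 4 (k=40): L=222 R=228

Answer: 222 228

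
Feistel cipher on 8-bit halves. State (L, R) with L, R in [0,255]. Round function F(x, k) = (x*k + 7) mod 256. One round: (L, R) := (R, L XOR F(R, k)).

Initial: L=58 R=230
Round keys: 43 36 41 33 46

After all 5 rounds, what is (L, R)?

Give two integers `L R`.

Round 1 (k=43): L=230 R=147
Round 2 (k=36): L=147 R=85
Round 3 (k=41): L=85 R=55
Round 4 (k=33): L=55 R=75
Round 5 (k=46): L=75 R=182

Answer: 75 182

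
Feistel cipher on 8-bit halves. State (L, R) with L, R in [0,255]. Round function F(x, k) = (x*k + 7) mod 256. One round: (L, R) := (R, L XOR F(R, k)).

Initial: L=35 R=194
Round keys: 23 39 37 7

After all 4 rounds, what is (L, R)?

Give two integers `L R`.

Round 1 (k=23): L=194 R=86
Round 2 (k=39): L=86 R=227
Round 3 (k=37): L=227 R=128
Round 4 (k=7): L=128 R=100

Answer: 128 100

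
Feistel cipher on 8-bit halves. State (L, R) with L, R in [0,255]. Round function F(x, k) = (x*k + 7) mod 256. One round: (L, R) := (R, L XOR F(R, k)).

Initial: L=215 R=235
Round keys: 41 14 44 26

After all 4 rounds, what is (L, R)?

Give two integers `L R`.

Round 1 (k=41): L=235 R=125
Round 2 (k=14): L=125 R=54
Round 3 (k=44): L=54 R=50
Round 4 (k=26): L=50 R=45

Answer: 50 45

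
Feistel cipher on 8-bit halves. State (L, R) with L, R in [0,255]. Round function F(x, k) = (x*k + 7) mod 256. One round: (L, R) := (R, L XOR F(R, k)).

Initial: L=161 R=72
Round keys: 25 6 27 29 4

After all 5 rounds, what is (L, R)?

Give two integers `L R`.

Round 1 (k=25): L=72 R=174
Round 2 (k=6): L=174 R=83
Round 3 (k=27): L=83 R=102
Round 4 (k=29): L=102 R=198
Round 5 (k=4): L=198 R=121

Answer: 198 121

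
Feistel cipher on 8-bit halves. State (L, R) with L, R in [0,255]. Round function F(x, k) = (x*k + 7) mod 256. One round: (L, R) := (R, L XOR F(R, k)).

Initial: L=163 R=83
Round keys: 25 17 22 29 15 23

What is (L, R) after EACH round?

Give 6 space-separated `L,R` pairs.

Round 1 (k=25): L=83 R=129
Round 2 (k=17): L=129 R=203
Round 3 (k=22): L=203 R=248
Round 4 (k=29): L=248 R=212
Round 5 (k=15): L=212 R=139
Round 6 (k=23): L=139 R=80

Answer: 83,129 129,203 203,248 248,212 212,139 139,80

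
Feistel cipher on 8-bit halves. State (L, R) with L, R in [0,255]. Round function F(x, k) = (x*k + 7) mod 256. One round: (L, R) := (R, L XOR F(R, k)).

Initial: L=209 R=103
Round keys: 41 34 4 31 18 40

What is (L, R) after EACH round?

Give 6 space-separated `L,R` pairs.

Round 1 (k=41): L=103 R=87
Round 2 (k=34): L=87 R=242
Round 3 (k=4): L=242 R=152
Round 4 (k=31): L=152 R=157
Round 5 (k=18): L=157 R=137
Round 6 (k=40): L=137 R=242

Answer: 103,87 87,242 242,152 152,157 157,137 137,242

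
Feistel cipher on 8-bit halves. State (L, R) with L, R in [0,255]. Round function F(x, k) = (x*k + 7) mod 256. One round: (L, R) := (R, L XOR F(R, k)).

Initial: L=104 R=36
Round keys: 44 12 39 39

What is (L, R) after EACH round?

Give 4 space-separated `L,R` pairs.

Round 1 (k=44): L=36 R=95
Round 2 (k=12): L=95 R=95
Round 3 (k=39): L=95 R=223
Round 4 (k=39): L=223 R=95

Answer: 36,95 95,95 95,223 223,95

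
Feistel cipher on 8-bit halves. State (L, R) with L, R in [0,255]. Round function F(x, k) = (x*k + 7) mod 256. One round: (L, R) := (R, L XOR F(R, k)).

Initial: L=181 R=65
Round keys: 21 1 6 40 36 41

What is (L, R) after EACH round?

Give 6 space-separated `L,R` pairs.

Answer: 65,233 233,177 177,196 196,22 22,219 219,12

Derivation:
Round 1 (k=21): L=65 R=233
Round 2 (k=1): L=233 R=177
Round 3 (k=6): L=177 R=196
Round 4 (k=40): L=196 R=22
Round 5 (k=36): L=22 R=219
Round 6 (k=41): L=219 R=12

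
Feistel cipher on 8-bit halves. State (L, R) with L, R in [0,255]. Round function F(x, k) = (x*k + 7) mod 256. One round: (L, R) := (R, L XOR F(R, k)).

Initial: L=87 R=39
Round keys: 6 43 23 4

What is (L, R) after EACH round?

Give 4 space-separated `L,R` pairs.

Round 1 (k=6): L=39 R=166
Round 2 (k=43): L=166 R=206
Round 3 (k=23): L=206 R=47
Round 4 (k=4): L=47 R=13

Answer: 39,166 166,206 206,47 47,13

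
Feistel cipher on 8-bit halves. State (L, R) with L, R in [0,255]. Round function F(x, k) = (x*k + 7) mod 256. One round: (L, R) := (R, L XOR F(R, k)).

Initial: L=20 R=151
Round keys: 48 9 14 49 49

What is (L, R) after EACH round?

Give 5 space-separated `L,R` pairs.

Round 1 (k=48): L=151 R=67
Round 2 (k=9): L=67 R=245
Round 3 (k=14): L=245 R=46
Round 4 (k=49): L=46 R=32
Round 5 (k=49): L=32 R=9

Answer: 151,67 67,245 245,46 46,32 32,9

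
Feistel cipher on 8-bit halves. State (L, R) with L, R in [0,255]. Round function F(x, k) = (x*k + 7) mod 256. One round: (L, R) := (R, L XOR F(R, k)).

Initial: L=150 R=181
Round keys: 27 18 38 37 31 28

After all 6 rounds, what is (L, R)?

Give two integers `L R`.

Round 1 (k=27): L=181 R=136
Round 2 (k=18): L=136 R=34
Round 3 (k=38): L=34 R=155
Round 4 (k=37): L=155 R=76
Round 5 (k=31): L=76 R=160
Round 6 (k=28): L=160 R=203

Answer: 160 203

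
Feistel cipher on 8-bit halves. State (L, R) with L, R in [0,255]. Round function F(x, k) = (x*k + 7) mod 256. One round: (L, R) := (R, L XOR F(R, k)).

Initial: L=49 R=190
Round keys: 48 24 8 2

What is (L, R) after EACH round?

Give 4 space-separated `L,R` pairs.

Answer: 190,150 150,169 169,217 217,16

Derivation:
Round 1 (k=48): L=190 R=150
Round 2 (k=24): L=150 R=169
Round 3 (k=8): L=169 R=217
Round 4 (k=2): L=217 R=16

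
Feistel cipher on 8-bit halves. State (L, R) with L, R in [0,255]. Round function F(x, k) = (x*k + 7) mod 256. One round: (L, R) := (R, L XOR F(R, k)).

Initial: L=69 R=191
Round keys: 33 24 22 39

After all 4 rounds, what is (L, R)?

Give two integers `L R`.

Round 1 (k=33): L=191 R=227
Round 2 (k=24): L=227 R=240
Round 3 (k=22): L=240 R=68
Round 4 (k=39): L=68 R=147

Answer: 68 147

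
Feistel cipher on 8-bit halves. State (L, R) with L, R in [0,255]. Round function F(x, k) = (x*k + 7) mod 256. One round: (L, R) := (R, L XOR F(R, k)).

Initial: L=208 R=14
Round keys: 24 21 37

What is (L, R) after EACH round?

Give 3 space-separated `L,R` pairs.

Answer: 14,135 135,20 20,108

Derivation:
Round 1 (k=24): L=14 R=135
Round 2 (k=21): L=135 R=20
Round 3 (k=37): L=20 R=108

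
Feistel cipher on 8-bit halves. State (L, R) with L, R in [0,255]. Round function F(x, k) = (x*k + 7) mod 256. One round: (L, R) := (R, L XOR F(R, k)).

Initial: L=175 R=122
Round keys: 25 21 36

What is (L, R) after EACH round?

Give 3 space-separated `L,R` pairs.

Answer: 122,94 94,199 199,93

Derivation:
Round 1 (k=25): L=122 R=94
Round 2 (k=21): L=94 R=199
Round 3 (k=36): L=199 R=93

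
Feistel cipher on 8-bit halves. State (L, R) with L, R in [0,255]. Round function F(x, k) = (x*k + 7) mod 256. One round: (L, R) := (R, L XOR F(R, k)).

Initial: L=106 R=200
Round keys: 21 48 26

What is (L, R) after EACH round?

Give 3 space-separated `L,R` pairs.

Round 1 (k=21): L=200 R=5
Round 2 (k=48): L=5 R=63
Round 3 (k=26): L=63 R=104

Answer: 200,5 5,63 63,104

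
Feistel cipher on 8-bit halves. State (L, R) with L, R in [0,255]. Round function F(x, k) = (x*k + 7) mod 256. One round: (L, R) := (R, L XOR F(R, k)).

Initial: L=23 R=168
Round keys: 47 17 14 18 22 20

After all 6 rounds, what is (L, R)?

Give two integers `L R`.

Round 1 (k=47): L=168 R=200
Round 2 (k=17): L=200 R=231
Round 3 (k=14): L=231 R=97
Round 4 (k=18): L=97 R=62
Round 5 (k=22): L=62 R=58
Round 6 (k=20): L=58 R=177

Answer: 58 177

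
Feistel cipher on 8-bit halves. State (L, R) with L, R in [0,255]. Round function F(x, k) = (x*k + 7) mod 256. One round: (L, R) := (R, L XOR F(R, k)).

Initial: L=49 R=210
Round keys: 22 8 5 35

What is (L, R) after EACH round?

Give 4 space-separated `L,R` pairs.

Answer: 210,34 34,197 197,194 194,72

Derivation:
Round 1 (k=22): L=210 R=34
Round 2 (k=8): L=34 R=197
Round 3 (k=5): L=197 R=194
Round 4 (k=35): L=194 R=72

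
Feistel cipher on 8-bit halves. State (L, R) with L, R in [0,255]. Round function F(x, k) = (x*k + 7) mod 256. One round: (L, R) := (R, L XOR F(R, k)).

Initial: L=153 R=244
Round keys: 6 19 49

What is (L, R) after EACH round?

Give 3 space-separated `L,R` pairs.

Answer: 244,38 38,45 45,130

Derivation:
Round 1 (k=6): L=244 R=38
Round 2 (k=19): L=38 R=45
Round 3 (k=49): L=45 R=130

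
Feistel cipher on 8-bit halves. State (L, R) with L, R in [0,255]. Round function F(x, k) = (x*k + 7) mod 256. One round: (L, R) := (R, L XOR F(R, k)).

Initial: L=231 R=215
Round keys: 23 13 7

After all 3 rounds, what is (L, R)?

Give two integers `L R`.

Round 1 (k=23): L=215 R=191
Round 2 (k=13): L=191 R=109
Round 3 (k=7): L=109 R=189

Answer: 109 189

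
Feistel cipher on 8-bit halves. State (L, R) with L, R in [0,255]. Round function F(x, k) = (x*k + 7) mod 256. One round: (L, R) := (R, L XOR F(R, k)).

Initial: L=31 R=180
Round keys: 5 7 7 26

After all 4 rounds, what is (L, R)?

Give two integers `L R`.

Round 1 (k=5): L=180 R=148
Round 2 (k=7): L=148 R=167
Round 3 (k=7): L=167 R=12
Round 4 (k=26): L=12 R=152

Answer: 12 152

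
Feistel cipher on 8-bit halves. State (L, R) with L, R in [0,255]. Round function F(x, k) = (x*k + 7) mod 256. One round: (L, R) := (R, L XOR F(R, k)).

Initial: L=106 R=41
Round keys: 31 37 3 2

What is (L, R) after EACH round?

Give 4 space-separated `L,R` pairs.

Round 1 (k=31): L=41 R=148
Round 2 (k=37): L=148 R=66
Round 3 (k=3): L=66 R=89
Round 4 (k=2): L=89 R=251

Answer: 41,148 148,66 66,89 89,251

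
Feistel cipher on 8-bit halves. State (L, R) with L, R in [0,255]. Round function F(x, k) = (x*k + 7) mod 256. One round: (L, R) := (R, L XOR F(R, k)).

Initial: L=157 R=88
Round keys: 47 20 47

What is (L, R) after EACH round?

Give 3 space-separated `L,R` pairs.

Round 1 (k=47): L=88 R=178
Round 2 (k=20): L=178 R=183
Round 3 (k=47): L=183 R=18

Answer: 88,178 178,183 183,18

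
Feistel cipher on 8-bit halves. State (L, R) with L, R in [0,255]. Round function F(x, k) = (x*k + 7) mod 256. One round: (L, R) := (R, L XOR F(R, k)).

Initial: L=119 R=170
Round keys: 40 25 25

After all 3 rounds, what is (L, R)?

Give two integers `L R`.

Round 1 (k=40): L=170 R=224
Round 2 (k=25): L=224 R=77
Round 3 (k=25): L=77 R=108

Answer: 77 108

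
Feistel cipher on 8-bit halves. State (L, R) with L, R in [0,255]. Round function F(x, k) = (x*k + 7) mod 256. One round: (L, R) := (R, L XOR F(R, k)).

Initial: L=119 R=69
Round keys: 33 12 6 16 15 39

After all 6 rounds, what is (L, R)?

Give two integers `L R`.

Answer: 78 224

Derivation:
Round 1 (k=33): L=69 R=155
Round 2 (k=12): L=155 R=14
Round 3 (k=6): L=14 R=192
Round 4 (k=16): L=192 R=9
Round 5 (k=15): L=9 R=78
Round 6 (k=39): L=78 R=224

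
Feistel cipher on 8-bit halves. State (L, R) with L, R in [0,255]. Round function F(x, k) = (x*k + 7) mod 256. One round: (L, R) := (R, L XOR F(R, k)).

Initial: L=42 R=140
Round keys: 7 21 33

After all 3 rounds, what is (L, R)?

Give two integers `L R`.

Round 1 (k=7): L=140 R=241
Round 2 (k=21): L=241 R=64
Round 3 (k=33): L=64 R=182

Answer: 64 182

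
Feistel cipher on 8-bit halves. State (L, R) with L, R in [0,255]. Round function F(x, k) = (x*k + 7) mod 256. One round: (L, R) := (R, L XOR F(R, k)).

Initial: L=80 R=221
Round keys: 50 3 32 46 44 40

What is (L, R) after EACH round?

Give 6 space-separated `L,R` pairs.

Round 1 (k=50): L=221 R=97
Round 2 (k=3): L=97 R=247
Round 3 (k=32): L=247 R=134
Round 4 (k=46): L=134 R=236
Round 5 (k=44): L=236 R=17
Round 6 (k=40): L=17 R=67

Answer: 221,97 97,247 247,134 134,236 236,17 17,67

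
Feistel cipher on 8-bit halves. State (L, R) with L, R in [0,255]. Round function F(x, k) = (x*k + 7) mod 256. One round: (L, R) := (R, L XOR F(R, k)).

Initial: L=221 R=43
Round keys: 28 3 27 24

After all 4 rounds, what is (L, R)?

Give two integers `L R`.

Round 1 (k=28): L=43 R=102
Round 2 (k=3): L=102 R=18
Round 3 (k=27): L=18 R=139
Round 4 (k=24): L=139 R=29

Answer: 139 29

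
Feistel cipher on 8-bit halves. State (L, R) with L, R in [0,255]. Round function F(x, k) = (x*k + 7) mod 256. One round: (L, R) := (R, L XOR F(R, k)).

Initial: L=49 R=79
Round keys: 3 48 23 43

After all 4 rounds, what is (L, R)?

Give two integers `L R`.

Answer: 74 205

Derivation:
Round 1 (k=3): L=79 R=197
Round 2 (k=48): L=197 R=184
Round 3 (k=23): L=184 R=74
Round 4 (k=43): L=74 R=205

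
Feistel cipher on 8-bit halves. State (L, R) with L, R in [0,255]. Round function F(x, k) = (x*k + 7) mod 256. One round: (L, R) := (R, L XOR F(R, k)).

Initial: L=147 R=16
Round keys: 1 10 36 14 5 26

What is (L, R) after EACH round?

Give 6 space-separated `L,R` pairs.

Answer: 16,132 132,63 63,103 103,150 150,146 146,77

Derivation:
Round 1 (k=1): L=16 R=132
Round 2 (k=10): L=132 R=63
Round 3 (k=36): L=63 R=103
Round 4 (k=14): L=103 R=150
Round 5 (k=5): L=150 R=146
Round 6 (k=26): L=146 R=77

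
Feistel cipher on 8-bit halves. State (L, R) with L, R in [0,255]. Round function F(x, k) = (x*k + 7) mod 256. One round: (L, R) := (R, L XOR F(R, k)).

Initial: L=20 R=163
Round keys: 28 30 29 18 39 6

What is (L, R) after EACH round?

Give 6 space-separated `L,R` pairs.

Round 1 (k=28): L=163 R=207
Round 2 (k=30): L=207 R=234
Round 3 (k=29): L=234 R=70
Round 4 (k=18): L=70 R=25
Round 5 (k=39): L=25 R=144
Round 6 (k=6): L=144 R=126

Answer: 163,207 207,234 234,70 70,25 25,144 144,126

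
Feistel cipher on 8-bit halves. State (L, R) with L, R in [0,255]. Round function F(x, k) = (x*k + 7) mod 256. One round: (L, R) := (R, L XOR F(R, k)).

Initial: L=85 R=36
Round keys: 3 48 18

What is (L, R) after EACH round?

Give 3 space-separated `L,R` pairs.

Answer: 36,38 38,3 3,27

Derivation:
Round 1 (k=3): L=36 R=38
Round 2 (k=48): L=38 R=3
Round 3 (k=18): L=3 R=27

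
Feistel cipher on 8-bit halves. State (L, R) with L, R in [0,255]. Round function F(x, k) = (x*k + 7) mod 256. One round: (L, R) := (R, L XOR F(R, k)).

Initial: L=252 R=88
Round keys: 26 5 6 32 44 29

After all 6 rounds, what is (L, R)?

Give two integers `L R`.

Round 1 (k=26): L=88 R=11
Round 2 (k=5): L=11 R=102
Round 3 (k=6): L=102 R=96
Round 4 (k=32): L=96 R=97
Round 5 (k=44): L=97 R=211
Round 6 (k=29): L=211 R=143

Answer: 211 143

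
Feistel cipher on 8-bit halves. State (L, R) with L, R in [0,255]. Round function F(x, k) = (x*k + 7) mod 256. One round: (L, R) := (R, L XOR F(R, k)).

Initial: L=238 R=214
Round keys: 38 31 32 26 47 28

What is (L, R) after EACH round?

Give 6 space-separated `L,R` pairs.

Answer: 214,37 37,84 84,162 162,47 47,10 10,48

Derivation:
Round 1 (k=38): L=214 R=37
Round 2 (k=31): L=37 R=84
Round 3 (k=32): L=84 R=162
Round 4 (k=26): L=162 R=47
Round 5 (k=47): L=47 R=10
Round 6 (k=28): L=10 R=48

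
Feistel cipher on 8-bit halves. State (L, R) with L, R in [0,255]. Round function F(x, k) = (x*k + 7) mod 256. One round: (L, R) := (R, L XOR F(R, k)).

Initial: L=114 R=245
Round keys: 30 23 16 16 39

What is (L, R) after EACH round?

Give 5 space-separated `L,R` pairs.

Answer: 245,207 207,85 85,152 152,210 210,157

Derivation:
Round 1 (k=30): L=245 R=207
Round 2 (k=23): L=207 R=85
Round 3 (k=16): L=85 R=152
Round 4 (k=16): L=152 R=210
Round 5 (k=39): L=210 R=157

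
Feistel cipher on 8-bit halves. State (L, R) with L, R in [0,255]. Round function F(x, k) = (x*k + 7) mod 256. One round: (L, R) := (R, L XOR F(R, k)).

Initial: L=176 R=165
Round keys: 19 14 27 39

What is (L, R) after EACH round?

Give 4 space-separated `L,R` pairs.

Round 1 (k=19): L=165 R=246
Round 2 (k=14): L=246 R=222
Round 3 (k=27): L=222 R=135
Round 4 (k=39): L=135 R=70

Answer: 165,246 246,222 222,135 135,70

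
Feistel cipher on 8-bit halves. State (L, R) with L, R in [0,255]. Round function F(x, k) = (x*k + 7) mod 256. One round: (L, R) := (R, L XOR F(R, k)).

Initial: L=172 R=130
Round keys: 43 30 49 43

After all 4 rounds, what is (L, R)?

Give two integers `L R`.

Answer: 111 107

Derivation:
Round 1 (k=43): L=130 R=113
Round 2 (k=30): L=113 R=199
Round 3 (k=49): L=199 R=111
Round 4 (k=43): L=111 R=107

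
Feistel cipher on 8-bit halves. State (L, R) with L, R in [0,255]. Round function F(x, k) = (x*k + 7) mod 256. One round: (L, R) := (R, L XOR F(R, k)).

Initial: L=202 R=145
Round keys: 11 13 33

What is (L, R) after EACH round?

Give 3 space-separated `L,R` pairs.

Answer: 145,136 136,126 126,205

Derivation:
Round 1 (k=11): L=145 R=136
Round 2 (k=13): L=136 R=126
Round 3 (k=33): L=126 R=205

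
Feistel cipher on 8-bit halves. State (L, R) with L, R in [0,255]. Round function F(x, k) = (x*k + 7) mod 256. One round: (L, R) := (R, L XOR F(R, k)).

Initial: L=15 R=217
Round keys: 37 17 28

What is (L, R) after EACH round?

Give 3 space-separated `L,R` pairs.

Round 1 (k=37): L=217 R=107
Round 2 (k=17): L=107 R=251
Round 3 (k=28): L=251 R=16

Answer: 217,107 107,251 251,16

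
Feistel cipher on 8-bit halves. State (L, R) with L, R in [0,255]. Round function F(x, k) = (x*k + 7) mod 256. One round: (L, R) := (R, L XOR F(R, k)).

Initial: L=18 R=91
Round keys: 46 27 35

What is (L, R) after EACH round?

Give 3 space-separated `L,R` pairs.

Round 1 (k=46): L=91 R=115
Round 2 (k=27): L=115 R=115
Round 3 (k=35): L=115 R=179

Answer: 91,115 115,115 115,179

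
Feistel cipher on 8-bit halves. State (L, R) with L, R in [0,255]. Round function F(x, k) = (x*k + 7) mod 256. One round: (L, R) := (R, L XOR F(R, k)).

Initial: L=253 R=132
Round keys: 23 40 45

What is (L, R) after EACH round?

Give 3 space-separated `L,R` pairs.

Round 1 (k=23): L=132 R=30
Round 2 (k=40): L=30 R=51
Round 3 (k=45): L=51 R=224

Answer: 132,30 30,51 51,224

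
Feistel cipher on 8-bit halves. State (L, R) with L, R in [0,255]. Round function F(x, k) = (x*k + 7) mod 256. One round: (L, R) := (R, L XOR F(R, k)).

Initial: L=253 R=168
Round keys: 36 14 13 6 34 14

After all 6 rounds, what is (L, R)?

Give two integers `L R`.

Round 1 (k=36): L=168 R=90
Round 2 (k=14): L=90 R=91
Round 3 (k=13): L=91 R=252
Round 4 (k=6): L=252 R=180
Round 5 (k=34): L=180 R=19
Round 6 (k=14): L=19 R=165

Answer: 19 165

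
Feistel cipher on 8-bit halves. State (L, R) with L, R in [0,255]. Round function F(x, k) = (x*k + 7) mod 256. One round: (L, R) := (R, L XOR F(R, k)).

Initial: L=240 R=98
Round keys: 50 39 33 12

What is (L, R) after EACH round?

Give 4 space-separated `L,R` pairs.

Answer: 98,219 219,6 6,22 22,9

Derivation:
Round 1 (k=50): L=98 R=219
Round 2 (k=39): L=219 R=6
Round 3 (k=33): L=6 R=22
Round 4 (k=12): L=22 R=9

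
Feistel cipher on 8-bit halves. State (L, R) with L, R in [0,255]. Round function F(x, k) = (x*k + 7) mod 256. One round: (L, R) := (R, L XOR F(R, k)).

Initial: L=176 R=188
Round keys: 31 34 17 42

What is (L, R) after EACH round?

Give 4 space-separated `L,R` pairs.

Round 1 (k=31): L=188 R=123
Round 2 (k=34): L=123 R=225
Round 3 (k=17): L=225 R=131
Round 4 (k=42): L=131 R=100

Answer: 188,123 123,225 225,131 131,100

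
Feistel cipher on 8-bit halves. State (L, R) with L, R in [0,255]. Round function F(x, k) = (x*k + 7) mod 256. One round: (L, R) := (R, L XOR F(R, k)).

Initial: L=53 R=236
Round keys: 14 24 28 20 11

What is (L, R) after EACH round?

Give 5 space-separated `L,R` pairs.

Round 1 (k=14): L=236 R=218
Round 2 (k=24): L=218 R=155
Round 3 (k=28): L=155 R=33
Round 4 (k=20): L=33 R=0
Round 5 (k=11): L=0 R=38

Answer: 236,218 218,155 155,33 33,0 0,38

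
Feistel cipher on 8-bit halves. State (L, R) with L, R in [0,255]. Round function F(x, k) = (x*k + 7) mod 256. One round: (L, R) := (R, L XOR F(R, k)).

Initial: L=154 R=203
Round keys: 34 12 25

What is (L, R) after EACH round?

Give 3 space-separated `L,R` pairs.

Round 1 (k=34): L=203 R=103
Round 2 (k=12): L=103 R=16
Round 3 (k=25): L=16 R=240

Answer: 203,103 103,16 16,240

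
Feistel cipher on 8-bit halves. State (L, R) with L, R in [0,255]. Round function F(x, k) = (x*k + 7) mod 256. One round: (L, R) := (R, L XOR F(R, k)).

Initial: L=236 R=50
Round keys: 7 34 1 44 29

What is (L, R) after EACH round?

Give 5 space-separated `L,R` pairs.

Round 1 (k=7): L=50 R=137
Round 2 (k=34): L=137 R=11
Round 3 (k=1): L=11 R=155
Round 4 (k=44): L=155 R=160
Round 5 (k=29): L=160 R=188

Answer: 50,137 137,11 11,155 155,160 160,188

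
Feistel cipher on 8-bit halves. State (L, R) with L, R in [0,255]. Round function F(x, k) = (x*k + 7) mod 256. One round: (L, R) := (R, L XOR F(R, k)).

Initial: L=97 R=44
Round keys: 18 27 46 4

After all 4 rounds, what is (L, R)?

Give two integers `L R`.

Answer: 3 110

Derivation:
Round 1 (k=18): L=44 R=126
Round 2 (k=27): L=126 R=125
Round 3 (k=46): L=125 R=3
Round 4 (k=4): L=3 R=110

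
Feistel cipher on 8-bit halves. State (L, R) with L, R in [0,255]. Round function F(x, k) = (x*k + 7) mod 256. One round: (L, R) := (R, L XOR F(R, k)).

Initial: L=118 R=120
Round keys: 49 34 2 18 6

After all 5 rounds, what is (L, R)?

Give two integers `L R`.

Round 1 (k=49): L=120 R=137
Round 2 (k=34): L=137 R=65
Round 3 (k=2): L=65 R=0
Round 4 (k=18): L=0 R=70
Round 5 (k=6): L=70 R=171

Answer: 70 171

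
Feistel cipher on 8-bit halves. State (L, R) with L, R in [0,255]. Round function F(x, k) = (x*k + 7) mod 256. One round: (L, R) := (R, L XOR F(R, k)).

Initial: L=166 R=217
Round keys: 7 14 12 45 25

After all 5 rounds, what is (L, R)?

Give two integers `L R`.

Round 1 (k=7): L=217 R=80
Round 2 (k=14): L=80 R=190
Round 3 (k=12): L=190 R=191
Round 4 (k=45): L=191 R=36
Round 5 (k=25): L=36 R=52

Answer: 36 52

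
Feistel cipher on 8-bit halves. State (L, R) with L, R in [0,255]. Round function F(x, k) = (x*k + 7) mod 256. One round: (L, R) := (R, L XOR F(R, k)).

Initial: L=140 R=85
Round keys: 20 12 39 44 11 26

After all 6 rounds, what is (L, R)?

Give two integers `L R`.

Answer: 60 254

Derivation:
Round 1 (k=20): L=85 R=39
Round 2 (k=12): L=39 R=142
Round 3 (k=39): L=142 R=142
Round 4 (k=44): L=142 R=225
Round 5 (k=11): L=225 R=60
Round 6 (k=26): L=60 R=254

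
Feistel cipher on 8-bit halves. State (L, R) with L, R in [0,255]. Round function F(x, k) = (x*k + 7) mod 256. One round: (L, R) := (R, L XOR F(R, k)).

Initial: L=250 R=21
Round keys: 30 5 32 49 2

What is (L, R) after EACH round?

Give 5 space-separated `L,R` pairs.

Round 1 (k=30): L=21 R=135
Round 2 (k=5): L=135 R=191
Round 3 (k=32): L=191 R=96
Round 4 (k=49): L=96 R=216
Round 5 (k=2): L=216 R=215

Answer: 21,135 135,191 191,96 96,216 216,215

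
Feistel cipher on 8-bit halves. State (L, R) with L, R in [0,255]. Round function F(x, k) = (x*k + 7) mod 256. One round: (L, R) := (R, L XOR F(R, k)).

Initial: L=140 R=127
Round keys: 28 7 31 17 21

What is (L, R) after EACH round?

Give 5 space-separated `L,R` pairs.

Answer: 127,103 103,167 167,39 39,57 57,147

Derivation:
Round 1 (k=28): L=127 R=103
Round 2 (k=7): L=103 R=167
Round 3 (k=31): L=167 R=39
Round 4 (k=17): L=39 R=57
Round 5 (k=21): L=57 R=147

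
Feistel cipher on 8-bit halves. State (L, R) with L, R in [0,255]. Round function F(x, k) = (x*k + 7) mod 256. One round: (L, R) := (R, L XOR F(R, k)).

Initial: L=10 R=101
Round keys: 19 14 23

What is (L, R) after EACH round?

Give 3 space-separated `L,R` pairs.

Answer: 101,140 140,202 202,161

Derivation:
Round 1 (k=19): L=101 R=140
Round 2 (k=14): L=140 R=202
Round 3 (k=23): L=202 R=161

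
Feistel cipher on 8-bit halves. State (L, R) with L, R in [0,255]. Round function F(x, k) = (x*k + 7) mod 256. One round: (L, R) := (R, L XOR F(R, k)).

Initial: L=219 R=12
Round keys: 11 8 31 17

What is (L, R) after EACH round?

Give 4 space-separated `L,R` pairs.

Answer: 12,80 80,139 139,140 140,216

Derivation:
Round 1 (k=11): L=12 R=80
Round 2 (k=8): L=80 R=139
Round 3 (k=31): L=139 R=140
Round 4 (k=17): L=140 R=216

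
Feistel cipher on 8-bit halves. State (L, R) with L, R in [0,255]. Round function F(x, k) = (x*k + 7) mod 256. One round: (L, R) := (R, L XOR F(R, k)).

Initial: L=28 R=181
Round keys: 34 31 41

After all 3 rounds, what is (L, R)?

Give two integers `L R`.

Round 1 (k=34): L=181 R=13
Round 2 (k=31): L=13 R=47
Round 3 (k=41): L=47 R=131

Answer: 47 131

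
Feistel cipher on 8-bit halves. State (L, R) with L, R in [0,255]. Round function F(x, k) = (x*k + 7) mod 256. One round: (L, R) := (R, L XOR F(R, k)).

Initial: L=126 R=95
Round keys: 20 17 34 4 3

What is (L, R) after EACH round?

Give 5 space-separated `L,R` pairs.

Answer: 95,13 13,187 187,208 208,252 252,43

Derivation:
Round 1 (k=20): L=95 R=13
Round 2 (k=17): L=13 R=187
Round 3 (k=34): L=187 R=208
Round 4 (k=4): L=208 R=252
Round 5 (k=3): L=252 R=43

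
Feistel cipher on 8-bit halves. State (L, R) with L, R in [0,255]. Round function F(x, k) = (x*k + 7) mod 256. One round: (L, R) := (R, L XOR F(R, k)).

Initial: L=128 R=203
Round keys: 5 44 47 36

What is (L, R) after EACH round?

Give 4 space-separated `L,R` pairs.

Round 1 (k=5): L=203 R=126
Round 2 (k=44): L=126 R=100
Round 3 (k=47): L=100 R=29
Round 4 (k=36): L=29 R=127

Answer: 203,126 126,100 100,29 29,127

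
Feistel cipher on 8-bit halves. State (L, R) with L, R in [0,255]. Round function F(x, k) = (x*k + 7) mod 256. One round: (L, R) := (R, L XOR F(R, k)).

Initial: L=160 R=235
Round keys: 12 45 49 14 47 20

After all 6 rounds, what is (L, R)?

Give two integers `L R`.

Round 1 (k=12): L=235 R=171
Round 2 (k=45): L=171 R=253
Round 3 (k=49): L=253 R=223
Round 4 (k=14): L=223 R=196
Round 5 (k=47): L=196 R=220
Round 6 (k=20): L=220 R=243

Answer: 220 243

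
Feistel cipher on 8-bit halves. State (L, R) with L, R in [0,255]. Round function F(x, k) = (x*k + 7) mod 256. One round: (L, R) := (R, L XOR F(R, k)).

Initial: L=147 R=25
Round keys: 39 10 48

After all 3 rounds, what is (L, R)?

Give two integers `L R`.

Answer: 160 66

Derivation:
Round 1 (k=39): L=25 R=69
Round 2 (k=10): L=69 R=160
Round 3 (k=48): L=160 R=66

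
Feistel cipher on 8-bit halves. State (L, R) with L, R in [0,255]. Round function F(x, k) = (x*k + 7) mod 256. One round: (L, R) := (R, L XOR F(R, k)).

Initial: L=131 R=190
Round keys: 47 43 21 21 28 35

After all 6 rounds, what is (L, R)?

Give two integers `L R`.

Round 1 (k=47): L=190 R=106
Round 2 (k=43): L=106 R=107
Round 3 (k=21): L=107 R=164
Round 4 (k=21): L=164 R=16
Round 5 (k=28): L=16 R=99
Round 6 (k=35): L=99 R=128

Answer: 99 128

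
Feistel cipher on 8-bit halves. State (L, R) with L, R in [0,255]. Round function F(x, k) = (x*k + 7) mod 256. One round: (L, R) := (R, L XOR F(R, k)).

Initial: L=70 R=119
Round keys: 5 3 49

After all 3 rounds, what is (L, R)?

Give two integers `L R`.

Answer: 44 111

Derivation:
Round 1 (k=5): L=119 R=28
Round 2 (k=3): L=28 R=44
Round 3 (k=49): L=44 R=111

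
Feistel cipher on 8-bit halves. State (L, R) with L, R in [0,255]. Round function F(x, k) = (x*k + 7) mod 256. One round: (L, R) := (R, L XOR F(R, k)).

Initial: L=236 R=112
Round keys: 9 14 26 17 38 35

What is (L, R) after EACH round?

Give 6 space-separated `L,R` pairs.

Answer: 112,27 27,241 241,154 154,176 176,189 189,110

Derivation:
Round 1 (k=9): L=112 R=27
Round 2 (k=14): L=27 R=241
Round 3 (k=26): L=241 R=154
Round 4 (k=17): L=154 R=176
Round 5 (k=38): L=176 R=189
Round 6 (k=35): L=189 R=110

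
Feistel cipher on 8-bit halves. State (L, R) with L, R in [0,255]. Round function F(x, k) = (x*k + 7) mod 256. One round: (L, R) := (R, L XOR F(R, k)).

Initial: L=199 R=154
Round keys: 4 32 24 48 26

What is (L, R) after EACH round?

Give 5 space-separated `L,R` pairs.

Answer: 154,168 168,157 157,23 23,202 202,156

Derivation:
Round 1 (k=4): L=154 R=168
Round 2 (k=32): L=168 R=157
Round 3 (k=24): L=157 R=23
Round 4 (k=48): L=23 R=202
Round 5 (k=26): L=202 R=156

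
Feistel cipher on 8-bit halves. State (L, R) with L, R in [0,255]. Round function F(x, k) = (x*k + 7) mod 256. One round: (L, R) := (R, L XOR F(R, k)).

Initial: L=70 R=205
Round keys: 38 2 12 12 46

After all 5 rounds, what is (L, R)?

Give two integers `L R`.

Answer: 215 29

Derivation:
Round 1 (k=38): L=205 R=51
Round 2 (k=2): L=51 R=160
Round 3 (k=12): L=160 R=180
Round 4 (k=12): L=180 R=215
Round 5 (k=46): L=215 R=29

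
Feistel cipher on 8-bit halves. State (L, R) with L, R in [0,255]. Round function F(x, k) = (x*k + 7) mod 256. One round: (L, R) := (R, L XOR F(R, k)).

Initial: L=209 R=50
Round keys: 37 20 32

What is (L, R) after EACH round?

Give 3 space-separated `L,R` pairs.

Round 1 (k=37): L=50 R=144
Round 2 (k=20): L=144 R=117
Round 3 (k=32): L=117 R=55

Answer: 50,144 144,117 117,55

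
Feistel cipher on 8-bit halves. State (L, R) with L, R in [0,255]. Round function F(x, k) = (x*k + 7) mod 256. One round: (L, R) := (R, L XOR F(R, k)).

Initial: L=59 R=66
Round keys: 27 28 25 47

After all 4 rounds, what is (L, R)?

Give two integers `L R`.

Answer: 234 16

Derivation:
Round 1 (k=27): L=66 R=198
Round 2 (k=28): L=198 R=237
Round 3 (k=25): L=237 R=234
Round 4 (k=47): L=234 R=16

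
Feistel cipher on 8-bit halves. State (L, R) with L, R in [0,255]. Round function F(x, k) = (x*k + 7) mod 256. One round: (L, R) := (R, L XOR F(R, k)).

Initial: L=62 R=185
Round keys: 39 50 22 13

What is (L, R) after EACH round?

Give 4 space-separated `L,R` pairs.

Round 1 (k=39): L=185 R=8
Round 2 (k=50): L=8 R=46
Round 3 (k=22): L=46 R=243
Round 4 (k=13): L=243 R=112

Answer: 185,8 8,46 46,243 243,112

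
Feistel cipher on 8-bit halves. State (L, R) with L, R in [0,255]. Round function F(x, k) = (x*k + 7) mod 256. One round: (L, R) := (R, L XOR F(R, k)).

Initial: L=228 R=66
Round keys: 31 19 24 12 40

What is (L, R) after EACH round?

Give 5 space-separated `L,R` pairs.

Round 1 (k=31): L=66 R=225
Round 2 (k=19): L=225 R=248
Round 3 (k=24): L=248 R=166
Round 4 (k=12): L=166 R=55
Round 5 (k=40): L=55 R=57

Answer: 66,225 225,248 248,166 166,55 55,57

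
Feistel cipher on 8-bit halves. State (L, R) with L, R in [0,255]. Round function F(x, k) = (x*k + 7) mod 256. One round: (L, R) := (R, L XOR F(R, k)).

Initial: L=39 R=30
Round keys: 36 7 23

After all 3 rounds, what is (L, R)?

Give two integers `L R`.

Round 1 (k=36): L=30 R=24
Round 2 (k=7): L=24 R=177
Round 3 (k=23): L=177 R=246

Answer: 177 246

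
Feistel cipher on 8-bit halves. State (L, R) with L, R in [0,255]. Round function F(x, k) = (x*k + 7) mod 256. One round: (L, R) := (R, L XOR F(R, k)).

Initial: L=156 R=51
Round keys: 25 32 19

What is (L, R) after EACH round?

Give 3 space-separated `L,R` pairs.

Round 1 (k=25): L=51 R=158
Round 2 (k=32): L=158 R=244
Round 3 (k=19): L=244 R=189

Answer: 51,158 158,244 244,189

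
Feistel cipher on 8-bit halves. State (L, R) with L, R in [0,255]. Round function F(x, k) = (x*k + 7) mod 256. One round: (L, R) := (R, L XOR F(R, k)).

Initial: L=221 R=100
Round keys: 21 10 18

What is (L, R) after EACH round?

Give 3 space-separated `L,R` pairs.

Round 1 (k=21): L=100 R=230
Round 2 (k=10): L=230 R=103
Round 3 (k=18): L=103 R=163

Answer: 100,230 230,103 103,163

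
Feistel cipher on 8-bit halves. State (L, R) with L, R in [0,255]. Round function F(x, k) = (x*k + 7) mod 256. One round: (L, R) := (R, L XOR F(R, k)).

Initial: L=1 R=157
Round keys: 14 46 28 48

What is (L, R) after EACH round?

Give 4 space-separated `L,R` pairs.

Answer: 157,156 156,146 146,99 99,5

Derivation:
Round 1 (k=14): L=157 R=156
Round 2 (k=46): L=156 R=146
Round 3 (k=28): L=146 R=99
Round 4 (k=48): L=99 R=5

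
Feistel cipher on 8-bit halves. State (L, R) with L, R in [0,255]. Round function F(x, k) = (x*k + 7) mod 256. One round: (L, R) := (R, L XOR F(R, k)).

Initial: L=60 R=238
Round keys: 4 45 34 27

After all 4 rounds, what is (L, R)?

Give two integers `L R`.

Round 1 (k=4): L=238 R=131
Round 2 (k=45): L=131 R=224
Round 3 (k=34): L=224 R=68
Round 4 (k=27): L=68 R=211

Answer: 68 211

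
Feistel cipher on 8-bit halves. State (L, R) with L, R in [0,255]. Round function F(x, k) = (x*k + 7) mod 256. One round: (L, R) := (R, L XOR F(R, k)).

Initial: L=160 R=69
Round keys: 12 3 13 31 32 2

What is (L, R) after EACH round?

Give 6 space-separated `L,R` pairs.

Answer: 69,227 227,245 245,155 155,57 57,188 188,70

Derivation:
Round 1 (k=12): L=69 R=227
Round 2 (k=3): L=227 R=245
Round 3 (k=13): L=245 R=155
Round 4 (k=31): L=155 R=57
Round 5 (k=32): L=57 R=188
Round 6 (k=2): L=188 R=70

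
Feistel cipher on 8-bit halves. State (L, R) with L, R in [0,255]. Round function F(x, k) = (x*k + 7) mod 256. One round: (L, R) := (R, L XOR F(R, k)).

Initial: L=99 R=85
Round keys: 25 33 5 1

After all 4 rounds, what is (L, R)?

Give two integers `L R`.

Round 1 (k=25): L=85 R=55
Round 2 (k=33): L=55 R=75
Round 3 (k=5): L=75 R=73
Round 4 (k=1): L=73 R=27

Answer: 73 27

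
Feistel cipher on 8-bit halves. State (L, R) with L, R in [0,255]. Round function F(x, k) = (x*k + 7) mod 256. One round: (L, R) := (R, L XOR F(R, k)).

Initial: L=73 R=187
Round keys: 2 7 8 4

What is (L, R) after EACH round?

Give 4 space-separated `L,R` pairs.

Answer: 187,52 52,200 200,115 115,27

Derivation:
Round 1 (k=2): L=187 R=52
Round 2 (k=7): L=52 R=200
Round 3 (k=8): L=200 R=115
Round 4 (k=4): L=115 R=27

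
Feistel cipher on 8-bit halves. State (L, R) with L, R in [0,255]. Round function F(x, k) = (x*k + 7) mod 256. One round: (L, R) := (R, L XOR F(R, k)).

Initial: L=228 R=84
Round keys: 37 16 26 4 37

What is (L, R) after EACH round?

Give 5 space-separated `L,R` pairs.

Answer: 84,207 207,163 163,90 90,204 204,217

Derivation:
Round 1 (k=37): L=84 R=207
Round 2 (k=16): L=207 R=163
Round 3 (k=26): L=163 R=90
Round 4 (k=4): L=90 R=204
Round 5 (k=37): L=204 R=217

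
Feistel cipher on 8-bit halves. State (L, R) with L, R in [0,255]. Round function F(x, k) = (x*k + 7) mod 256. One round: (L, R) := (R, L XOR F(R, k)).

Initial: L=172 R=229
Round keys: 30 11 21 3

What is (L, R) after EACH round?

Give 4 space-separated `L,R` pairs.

Round 1 (k=30): L=229 R=113
Round 2 (k=11): L=113 R=7
Round 3 (k=21): L=7 R=235
Round 4 (k=3): L=235 R=207

Answer: 229,113 113,7 7,235 235,207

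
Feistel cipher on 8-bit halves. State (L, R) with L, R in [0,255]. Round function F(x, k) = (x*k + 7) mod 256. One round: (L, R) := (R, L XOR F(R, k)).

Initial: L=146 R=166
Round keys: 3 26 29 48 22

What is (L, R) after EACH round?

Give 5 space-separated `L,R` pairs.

Round 1 (k=3): L=166 R=107
Round 2 (k=26): L=107 R=67
Round 3 (k=29): L=67 R=245
Round 4 (k=48): L=245 R=180
Round 5 (k=22): L=180 R=138

Answer: 166,107 107,67 67,245 245,180 180,138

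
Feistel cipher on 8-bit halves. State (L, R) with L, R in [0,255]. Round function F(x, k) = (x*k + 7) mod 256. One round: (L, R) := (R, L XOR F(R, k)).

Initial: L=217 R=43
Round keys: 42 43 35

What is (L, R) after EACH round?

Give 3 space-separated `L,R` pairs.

Answer: 43,204 204,96 96,235

Derivation:
Round 1 (k=42): L=43 R=204
Round 2 (k=43): L=204 R=96
Round 3 (k=35): L=96 R=235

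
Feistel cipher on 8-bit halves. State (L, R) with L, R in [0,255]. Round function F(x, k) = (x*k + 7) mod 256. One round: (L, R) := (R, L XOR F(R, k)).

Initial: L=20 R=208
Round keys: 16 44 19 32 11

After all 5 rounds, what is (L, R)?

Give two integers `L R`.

Answer: 252 64

Derivation:
Round 1 (k=16): L=208 R=19
Round 2 (k=44): L=19 R=155
Round 3 (k=19): L=155 R=155
Round 4 (k=32): L=155 R=252
Round 5 (k=11): L=252 R=64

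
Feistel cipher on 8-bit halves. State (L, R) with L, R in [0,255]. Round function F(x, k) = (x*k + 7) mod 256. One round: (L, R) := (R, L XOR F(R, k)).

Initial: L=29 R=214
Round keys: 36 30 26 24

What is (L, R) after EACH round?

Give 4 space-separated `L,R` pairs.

Round 1 (k=36): L=214 R=2
Round 2 (k=30): L=2 R=149
Round 3 (k=26): L=149 R=43
Round 4 (k=24): L=43 R=154

Answer: 214,2 2,149 149,43 43,154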